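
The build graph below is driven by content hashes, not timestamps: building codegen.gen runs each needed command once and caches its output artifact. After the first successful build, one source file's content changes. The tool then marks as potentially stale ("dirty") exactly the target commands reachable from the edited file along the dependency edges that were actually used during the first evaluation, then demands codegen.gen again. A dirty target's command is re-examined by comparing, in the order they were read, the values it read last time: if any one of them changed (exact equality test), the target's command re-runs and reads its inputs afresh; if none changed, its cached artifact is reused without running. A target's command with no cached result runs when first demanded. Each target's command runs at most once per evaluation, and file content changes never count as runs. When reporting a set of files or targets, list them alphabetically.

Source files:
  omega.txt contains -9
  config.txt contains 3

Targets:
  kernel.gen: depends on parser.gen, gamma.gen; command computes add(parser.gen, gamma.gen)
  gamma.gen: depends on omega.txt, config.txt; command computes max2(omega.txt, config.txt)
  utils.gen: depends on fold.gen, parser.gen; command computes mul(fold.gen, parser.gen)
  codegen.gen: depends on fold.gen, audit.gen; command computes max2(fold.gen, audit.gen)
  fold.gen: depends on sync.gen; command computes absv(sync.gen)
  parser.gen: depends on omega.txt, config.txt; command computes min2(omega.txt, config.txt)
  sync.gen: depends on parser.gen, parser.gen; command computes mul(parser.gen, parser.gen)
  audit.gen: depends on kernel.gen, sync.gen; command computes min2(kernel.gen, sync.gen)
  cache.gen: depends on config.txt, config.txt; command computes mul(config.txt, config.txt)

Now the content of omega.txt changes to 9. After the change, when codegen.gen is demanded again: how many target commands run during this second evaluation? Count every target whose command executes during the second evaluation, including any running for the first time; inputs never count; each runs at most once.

Run set: audit.gen, codegen.gen, fold.gen, gamma.gen, kernel.gen, parser.gen, sync.gen (7 run).

Initial pass — values computed on the first demand:
  gamma.gen = max2(-9, 3) = 3
  parser.gen = min2(-9, 3) = -9
  kernel.gen = add(-9, 3) = -6
  sync.gen = mul(-9, -9) = 81
  audit.gen = min2(-6, 81) = -6
  fold.gen = absv(81) = 81
  codegen.gen = max2(81, -6) = 81

Second demand — change propagation:
  gamma.gen: re-runs because omega.txt -9->9; new result 9.
  parser.gen: re-runs because omega.txt -9->9; new result 3.
  kernel.gen: re-runs because parser.gen -9->3; gamma.gen 3->9; new result 12.
  sync.gen: re-runs because parser.gen -9->3; parser.gen -9->3; new result 9.
  audit.gen: re-runs because kernel.gen -6->12; sync.gen 81->9; new result 9.
  fold.gen: re-runs because sync.gen 81->9; new result 9.
  codegen.gen: re-runs because fold.gen 81->9; audit.gen -6->9; new result 9.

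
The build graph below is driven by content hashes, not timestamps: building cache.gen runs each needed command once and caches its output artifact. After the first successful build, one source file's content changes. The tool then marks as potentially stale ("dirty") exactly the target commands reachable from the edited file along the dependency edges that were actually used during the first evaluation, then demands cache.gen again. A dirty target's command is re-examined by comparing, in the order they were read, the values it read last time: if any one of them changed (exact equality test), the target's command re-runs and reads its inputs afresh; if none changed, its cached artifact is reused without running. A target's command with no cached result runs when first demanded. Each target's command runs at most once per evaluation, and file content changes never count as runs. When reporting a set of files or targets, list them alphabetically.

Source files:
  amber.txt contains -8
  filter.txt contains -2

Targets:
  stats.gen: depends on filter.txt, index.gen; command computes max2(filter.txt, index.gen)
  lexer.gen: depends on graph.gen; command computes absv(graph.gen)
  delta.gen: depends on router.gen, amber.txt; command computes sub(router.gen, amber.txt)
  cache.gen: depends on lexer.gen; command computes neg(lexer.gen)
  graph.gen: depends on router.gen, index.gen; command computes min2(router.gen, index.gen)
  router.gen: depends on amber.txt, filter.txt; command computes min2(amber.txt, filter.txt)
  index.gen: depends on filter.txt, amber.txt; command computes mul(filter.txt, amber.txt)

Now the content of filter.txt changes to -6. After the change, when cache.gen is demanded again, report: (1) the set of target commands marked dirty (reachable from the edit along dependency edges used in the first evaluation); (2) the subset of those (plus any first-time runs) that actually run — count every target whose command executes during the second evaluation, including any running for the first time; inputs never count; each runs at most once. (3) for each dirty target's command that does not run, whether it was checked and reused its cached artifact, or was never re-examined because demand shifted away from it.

Dirty set: cache.gen, graph.gen, index.gen, lexer.gen, router.gen.
Run set: graph.gen, index.gen, router.gen (3 run).
Re-examined without running (cache reused): cache.gen, lexer.gen.
The important point: at lexer.gen every value read last time is unchanged, so the dirty flag clears without a run.

Initial pass — values computed on the first demand:
  index.gen = mul(-2, -8) = 16
  router.gen = min2(-8, -2) = -8
  graph.gen = min2(-8, 16) = -8
  lexer.gen = absv(-8) = 8
  cache.gen = neg(8) = -8

Second demand — change propagation:
  index.gen: re-runs because filter.txt -2->-6; new result 48.
  router.gen: re-runs because filter.txt -2->-6; new result -8 (unchanged).
  graph.gen: re-runs because index.gen 16->48; new result -8 (unchanged).
  lexer.gen: re-examined; everything it read last time is the same (graph.gen unchanged) — cache 8 kept, no run.
  cache.gen: re-examined; everything it read last time is the same (lexer.gen unchanged) — cache -8 kept, no run.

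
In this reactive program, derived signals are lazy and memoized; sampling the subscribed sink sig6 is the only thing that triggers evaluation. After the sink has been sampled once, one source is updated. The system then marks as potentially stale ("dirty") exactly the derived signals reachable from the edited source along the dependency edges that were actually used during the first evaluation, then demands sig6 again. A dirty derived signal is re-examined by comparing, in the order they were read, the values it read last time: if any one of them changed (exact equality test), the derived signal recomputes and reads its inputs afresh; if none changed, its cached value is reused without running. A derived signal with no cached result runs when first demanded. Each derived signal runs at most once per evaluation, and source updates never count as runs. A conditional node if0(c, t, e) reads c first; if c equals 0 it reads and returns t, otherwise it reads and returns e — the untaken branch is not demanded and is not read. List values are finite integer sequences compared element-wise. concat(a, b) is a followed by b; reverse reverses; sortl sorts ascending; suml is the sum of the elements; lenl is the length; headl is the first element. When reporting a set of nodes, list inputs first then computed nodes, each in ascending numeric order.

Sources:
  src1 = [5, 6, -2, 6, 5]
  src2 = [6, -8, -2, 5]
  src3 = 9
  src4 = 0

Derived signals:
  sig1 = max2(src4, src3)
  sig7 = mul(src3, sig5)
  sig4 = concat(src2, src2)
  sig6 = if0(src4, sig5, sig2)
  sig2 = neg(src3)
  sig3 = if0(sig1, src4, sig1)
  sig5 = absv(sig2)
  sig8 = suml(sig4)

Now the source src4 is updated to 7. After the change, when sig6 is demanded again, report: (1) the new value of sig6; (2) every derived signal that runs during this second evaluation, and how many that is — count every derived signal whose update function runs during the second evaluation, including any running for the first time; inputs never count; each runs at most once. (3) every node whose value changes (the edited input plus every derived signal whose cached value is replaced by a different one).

Demanding sig6 again yields -9.
1 derived signals run: sig6.
The nodes whose values change: src4, sig6.

First demand of the output computes:
  sig2 = neg(9) = -9
  sig5 = absv(-9) = 9
  sig6 = if0(src4=0 -> then branch sig5) = 9

After the edit, cleaning proceeds:
  sig6: a read changed (src4 0->7) — executes, giving -9.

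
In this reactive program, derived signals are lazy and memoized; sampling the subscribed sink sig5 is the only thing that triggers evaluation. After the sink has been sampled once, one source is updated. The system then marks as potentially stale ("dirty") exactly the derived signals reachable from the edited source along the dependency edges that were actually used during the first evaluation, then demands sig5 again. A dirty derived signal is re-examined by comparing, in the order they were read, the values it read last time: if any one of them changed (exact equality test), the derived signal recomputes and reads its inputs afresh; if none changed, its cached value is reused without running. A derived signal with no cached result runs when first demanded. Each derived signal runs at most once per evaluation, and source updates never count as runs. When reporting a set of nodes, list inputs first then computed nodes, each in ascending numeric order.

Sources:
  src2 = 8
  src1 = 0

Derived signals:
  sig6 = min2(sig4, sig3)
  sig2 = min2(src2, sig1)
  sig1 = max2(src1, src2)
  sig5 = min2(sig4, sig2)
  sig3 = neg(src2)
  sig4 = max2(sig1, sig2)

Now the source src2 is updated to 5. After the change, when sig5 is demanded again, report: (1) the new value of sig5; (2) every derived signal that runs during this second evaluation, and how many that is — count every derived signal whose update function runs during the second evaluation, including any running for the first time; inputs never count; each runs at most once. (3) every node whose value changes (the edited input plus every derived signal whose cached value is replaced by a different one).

First demand of the output computes:
  sig1 = max2(0, 8) = 8
  sig2 = min2(8, 8) = 8
  sig4 = max2(8, 8) = 8
  sig5 = min2(8, 8) = 8

After the edit, cleaning proceeds:
  sig1: a read changed (src2 8->5) — executes, giving 5.
  sig2: a read changed (src2 8->5; sig1 8->5) — executes, giving 5.
  sig4: a read changed (sig1 8->5; sig2 8->5) — executes, giving 5.
  sig5: a read changed (sig4 8->5; sig2 8->5) — executes, giving 5.

Demanding sig5 again yields 5.
4 derived signals run: sig1, sig2, sig4, sig5.
The nodes whose values change: src2, sig1, sig2, sig4, sig5.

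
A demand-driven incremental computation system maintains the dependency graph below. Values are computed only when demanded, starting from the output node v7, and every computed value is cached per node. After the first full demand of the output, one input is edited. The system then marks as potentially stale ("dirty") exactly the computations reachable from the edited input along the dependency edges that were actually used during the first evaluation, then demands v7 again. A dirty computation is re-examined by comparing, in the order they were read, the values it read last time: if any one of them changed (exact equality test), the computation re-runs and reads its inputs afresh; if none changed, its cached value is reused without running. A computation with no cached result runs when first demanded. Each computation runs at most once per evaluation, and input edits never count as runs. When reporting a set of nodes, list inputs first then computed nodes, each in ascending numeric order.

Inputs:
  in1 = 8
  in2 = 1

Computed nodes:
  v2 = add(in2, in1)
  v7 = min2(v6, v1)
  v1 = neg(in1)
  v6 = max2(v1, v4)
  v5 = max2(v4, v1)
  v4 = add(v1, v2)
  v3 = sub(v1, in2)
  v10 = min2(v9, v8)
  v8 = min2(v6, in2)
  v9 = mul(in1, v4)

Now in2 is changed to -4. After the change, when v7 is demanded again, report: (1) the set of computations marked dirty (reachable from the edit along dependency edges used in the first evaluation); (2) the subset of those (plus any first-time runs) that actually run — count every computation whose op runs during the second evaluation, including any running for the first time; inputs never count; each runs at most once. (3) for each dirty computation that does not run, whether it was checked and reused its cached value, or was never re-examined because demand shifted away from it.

Marked dirty: v2, v4, v6, v7.
Computations that run: v2, v4, v6, v7 — 4 in total.
Every dirty computation ran.

First evaluation (everything demanded from the output):
  v1 = neg(8) = -8
  v2 = add(1, 8) = 9
  v4 = add(-8, 9) = 1
  v6 = max2(-8, 1) = 1
  v7 = min2(1, -8) = -8

Propagation after the edit:
  v2: runs — in2 1->-4; result 4.
  v4: runs — v2 9->4; result -4.
  v6: runs — v4 1->-4; result -4.
  v7: runs — v6 1->-4; result -8 (same value as before).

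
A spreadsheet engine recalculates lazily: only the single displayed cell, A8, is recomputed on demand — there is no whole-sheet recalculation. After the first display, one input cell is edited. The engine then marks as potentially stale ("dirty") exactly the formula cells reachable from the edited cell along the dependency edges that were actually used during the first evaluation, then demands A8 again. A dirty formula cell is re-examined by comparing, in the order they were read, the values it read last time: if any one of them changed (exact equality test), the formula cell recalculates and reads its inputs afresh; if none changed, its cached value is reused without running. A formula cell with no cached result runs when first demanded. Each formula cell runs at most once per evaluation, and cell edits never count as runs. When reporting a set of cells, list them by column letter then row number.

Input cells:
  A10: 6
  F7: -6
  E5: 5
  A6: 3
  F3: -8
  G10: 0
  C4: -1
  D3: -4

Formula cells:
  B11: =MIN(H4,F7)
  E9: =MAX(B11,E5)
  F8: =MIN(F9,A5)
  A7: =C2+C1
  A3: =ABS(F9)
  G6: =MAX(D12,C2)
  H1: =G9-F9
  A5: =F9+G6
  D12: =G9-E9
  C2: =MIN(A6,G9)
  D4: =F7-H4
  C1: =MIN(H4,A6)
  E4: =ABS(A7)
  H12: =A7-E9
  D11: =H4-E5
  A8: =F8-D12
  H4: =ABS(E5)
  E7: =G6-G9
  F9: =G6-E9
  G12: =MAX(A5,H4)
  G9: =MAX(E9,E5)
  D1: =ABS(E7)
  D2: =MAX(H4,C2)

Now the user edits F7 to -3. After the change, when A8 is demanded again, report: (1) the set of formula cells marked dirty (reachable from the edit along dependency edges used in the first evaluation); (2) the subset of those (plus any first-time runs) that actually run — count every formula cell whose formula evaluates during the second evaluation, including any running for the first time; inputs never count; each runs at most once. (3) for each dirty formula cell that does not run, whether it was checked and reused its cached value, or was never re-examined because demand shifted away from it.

Marked dirty: A5, A8, B11, C2, D12, E9, F8, F9, G6, G9.
Formula cells that run: B11, E9 — 2 in total.
Checked but reused from cache: A5, A8, C2, D12, F8, F9, G6, G9.
Key observation: the change is absorbed at E9 — it re-runs but produces the same value, and the output's value is unchanged.

First evaluation (everything demanded from the output):
  H4 = ABS(5) = 5
  B11 = MIN(5, -6) = -6
  E9 = MAX(-6, 5) = 5
  G9 = MAX(5, 5) = 5
  C2 = MIN(3, 5) = 3
  D12 = 5 - 5 = 0
  G6 = MAX(0, 3) = 3
  F9 = 3 - 5 = -2
  A5 = -2 + 3 = 1
  F8 = MIN(-2, 1) = -2
  A8 = -2 - 0 = -2

Propagation after the edit:
  B11: runs — F7 -6->-3; result -3.
  E9: runs — B11 -6->-3; result 5 (same value as before).
  G9: checked — values it read are unchanged (E9 unchanged, E5 unchanged); reused cached 5 without running.
  C2: checked — values it read are unchanged (A6 unchanged, G9 unchanged); reused cached 3 without running.
  D12: checked — values it read are unchanged (G9 unchanged, E9 unchanged); reused cached 0 without running.
  G6: checked — values it read are unchanged (D12 unchanged, C2 unchanged); reused cached 3 without running.
  F9: checked — values it read are unchanged (G6 unchanged, E9 unchanged); reused cached -2 without running.
  A5: checked — values it read are unchanged (F9 unchanged, G6 unchanged); reused cached 1 without running.
  F8: checked — values it read are unchanged (F9 unchanged, A5 unchanged); reused cached -2 without running.
  A8: checked — values it read are unchanged (F8 unchanged, D12 unchanged); reused cached -2 without running.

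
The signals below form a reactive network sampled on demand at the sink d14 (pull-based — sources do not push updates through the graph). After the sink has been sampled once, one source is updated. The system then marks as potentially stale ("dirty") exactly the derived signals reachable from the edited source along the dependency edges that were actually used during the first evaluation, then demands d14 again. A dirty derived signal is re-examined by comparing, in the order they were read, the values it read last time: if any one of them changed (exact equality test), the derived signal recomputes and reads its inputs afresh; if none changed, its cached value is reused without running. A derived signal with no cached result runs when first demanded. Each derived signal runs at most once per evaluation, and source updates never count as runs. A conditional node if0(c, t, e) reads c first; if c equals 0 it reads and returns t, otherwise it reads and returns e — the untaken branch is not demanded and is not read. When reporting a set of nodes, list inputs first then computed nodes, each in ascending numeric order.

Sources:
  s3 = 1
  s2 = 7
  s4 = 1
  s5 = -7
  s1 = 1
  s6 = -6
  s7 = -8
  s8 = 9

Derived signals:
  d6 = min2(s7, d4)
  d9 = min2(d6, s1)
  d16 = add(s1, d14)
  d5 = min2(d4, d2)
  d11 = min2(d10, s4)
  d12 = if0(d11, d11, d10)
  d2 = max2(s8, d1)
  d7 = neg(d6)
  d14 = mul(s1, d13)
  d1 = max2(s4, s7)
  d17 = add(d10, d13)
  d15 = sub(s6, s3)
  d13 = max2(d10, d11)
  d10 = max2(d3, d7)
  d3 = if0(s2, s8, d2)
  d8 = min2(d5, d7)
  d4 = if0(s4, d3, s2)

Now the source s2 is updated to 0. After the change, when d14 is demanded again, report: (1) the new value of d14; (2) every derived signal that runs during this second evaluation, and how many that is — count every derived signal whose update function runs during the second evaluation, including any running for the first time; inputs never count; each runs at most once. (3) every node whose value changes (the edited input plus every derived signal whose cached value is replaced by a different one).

Initial pass — values computed on the first demand:
  d1 = max2(1, -8) = 1
  d2 = max2(9, 1) = 9
  d3 = if0(s2=7 -> else branch d2) = 9
  d4 = if0(s4=1 -> else branch s2) = 7
  d6 = min2(-8, 7) = -8
  d7 = neg(-8) = 8
  d10 = max2(9, 8) = 9
  d11 = min2(9, 1) = 1
  d13 = max2(9, 1) = 9
  d14 = mul(1, 9) = 9

Second demand — change propagation:
  d3: re-runs because s2 7->0; new result 9 (unchanged).
  d4: re-runs because s2 7->0; new result 0.
  d6: re-runs because d4 7->0; new result -8 (unchanged).
  d7: re-examined; everything it read last time is the same (d6 unchanged) — cache 8 kept, no run.
  d10: re-examined; everything it read last time is the same (d3 unchanged, d7 unchanged) — cache 9 kept, no run.
  d11: re-examined; everything it read last time is the same (d10 unchanged, s4 unchanged) — cache 1 kept, no run.
  d13: re-examined; everything it read last time is the same (d10 unchanged, d11 unchanged) — cache 9 kept, no run.
  d14: re-examined; everything it read last time is the same (s1 unchanged, d13 unchanged) — cache 9 kept, no run.

The important point: at d7 every value read last time is unchanged, so the dirty flag clears without a run.

d14 now evaluates to 9.
Run set: d3, d4, d6 (3 run).
Changed values: s2, d4.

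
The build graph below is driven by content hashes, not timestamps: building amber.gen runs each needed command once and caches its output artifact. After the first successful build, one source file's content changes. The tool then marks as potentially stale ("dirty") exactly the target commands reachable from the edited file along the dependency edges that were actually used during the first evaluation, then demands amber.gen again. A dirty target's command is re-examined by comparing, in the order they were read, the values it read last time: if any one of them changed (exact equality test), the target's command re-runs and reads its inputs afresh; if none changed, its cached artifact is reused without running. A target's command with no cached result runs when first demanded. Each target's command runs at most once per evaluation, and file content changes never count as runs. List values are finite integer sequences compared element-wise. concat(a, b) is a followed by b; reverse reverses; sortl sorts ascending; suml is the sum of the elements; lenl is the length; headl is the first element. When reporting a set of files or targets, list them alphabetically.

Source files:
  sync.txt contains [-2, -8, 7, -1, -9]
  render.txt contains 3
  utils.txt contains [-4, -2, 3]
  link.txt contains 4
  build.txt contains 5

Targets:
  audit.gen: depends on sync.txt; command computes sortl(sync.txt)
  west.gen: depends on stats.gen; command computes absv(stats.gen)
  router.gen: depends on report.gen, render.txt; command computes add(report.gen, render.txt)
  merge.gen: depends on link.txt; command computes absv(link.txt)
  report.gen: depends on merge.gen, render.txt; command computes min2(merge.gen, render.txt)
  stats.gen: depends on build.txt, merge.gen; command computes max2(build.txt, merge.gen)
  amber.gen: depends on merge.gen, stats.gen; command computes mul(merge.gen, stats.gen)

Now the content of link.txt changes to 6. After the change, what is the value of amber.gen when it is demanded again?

Initial pass — values computed on the first demand:
  merge.gen = absv(4) = 4
  stats.gen = max2(5, 4) = 5
  amber.gen = mul(4, 5) = 20

Second demand — change propagation:
  merge.gen: re-runs because link.txt 4->6; new result 6.
  stats.gen: re-runs because merge.gen 4->6; new result 6.
  amber.gen: re-runs because merge.gen 4->6; stats.gen 5->6; new result 36.

amber.gen now evaluates to 36.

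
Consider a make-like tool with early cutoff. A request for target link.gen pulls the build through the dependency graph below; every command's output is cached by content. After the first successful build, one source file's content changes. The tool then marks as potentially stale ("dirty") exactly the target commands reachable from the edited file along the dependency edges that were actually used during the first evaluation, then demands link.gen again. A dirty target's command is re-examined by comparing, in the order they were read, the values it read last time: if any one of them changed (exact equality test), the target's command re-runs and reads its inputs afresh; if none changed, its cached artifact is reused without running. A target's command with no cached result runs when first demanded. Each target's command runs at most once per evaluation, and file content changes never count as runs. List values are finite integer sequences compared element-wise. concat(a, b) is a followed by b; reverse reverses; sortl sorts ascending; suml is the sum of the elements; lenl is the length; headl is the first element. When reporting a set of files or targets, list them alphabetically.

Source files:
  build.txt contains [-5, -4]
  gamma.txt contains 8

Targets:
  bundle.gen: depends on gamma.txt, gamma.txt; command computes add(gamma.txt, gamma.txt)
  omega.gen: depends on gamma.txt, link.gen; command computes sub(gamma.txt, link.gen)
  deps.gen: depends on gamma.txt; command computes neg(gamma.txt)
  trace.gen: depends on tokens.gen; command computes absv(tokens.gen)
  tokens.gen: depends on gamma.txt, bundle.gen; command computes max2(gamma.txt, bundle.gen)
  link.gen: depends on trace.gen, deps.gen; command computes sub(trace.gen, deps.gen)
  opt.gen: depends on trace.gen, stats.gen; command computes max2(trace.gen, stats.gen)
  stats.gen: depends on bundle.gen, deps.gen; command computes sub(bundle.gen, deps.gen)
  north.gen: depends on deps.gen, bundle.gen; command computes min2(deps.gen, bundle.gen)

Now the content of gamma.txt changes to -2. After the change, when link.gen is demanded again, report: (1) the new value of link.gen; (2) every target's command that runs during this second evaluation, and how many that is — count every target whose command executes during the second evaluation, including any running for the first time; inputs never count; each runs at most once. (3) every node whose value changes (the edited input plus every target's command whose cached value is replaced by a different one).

First demand of the output computes:
  bundle.gen = add(8, 8) = 16
  deps.gen = neg(8) = -8
  tokens.gen = max2(8, 16) = 16
  trace.gen = absv(16) = 16
  link.gen = sub(16, -8) = 24

After the edit, cleaning proceeds:
  bundle.gen: a read changed (gamma.txt 8->-2; gamma.txt 8->-2) — executes, giving -4.
  deps.gen: a read changed (gamma.txt 8->-2) — executes, giving 2.
  tokens.gen: a read changed (gamma.txt 8->-2; bundle.gen 16->-4) — executes, giving -2.
  trace.gen: a read changed (tokens.gen 16->-2) — executes, giving 2.
  link.gen: a read changed (trace.gen 16->2; deps.gen -8->2) — executes, giving 0.

Demanding link.gen again yields 0.
5 target commands run: bundle.gen, deps.gen, link.gen, tokens.gen, trace.gen.
The nodes whose values change: bundle.gen, deps.gen, gamma.txt, link.gen, tokens.gen, trace.gen.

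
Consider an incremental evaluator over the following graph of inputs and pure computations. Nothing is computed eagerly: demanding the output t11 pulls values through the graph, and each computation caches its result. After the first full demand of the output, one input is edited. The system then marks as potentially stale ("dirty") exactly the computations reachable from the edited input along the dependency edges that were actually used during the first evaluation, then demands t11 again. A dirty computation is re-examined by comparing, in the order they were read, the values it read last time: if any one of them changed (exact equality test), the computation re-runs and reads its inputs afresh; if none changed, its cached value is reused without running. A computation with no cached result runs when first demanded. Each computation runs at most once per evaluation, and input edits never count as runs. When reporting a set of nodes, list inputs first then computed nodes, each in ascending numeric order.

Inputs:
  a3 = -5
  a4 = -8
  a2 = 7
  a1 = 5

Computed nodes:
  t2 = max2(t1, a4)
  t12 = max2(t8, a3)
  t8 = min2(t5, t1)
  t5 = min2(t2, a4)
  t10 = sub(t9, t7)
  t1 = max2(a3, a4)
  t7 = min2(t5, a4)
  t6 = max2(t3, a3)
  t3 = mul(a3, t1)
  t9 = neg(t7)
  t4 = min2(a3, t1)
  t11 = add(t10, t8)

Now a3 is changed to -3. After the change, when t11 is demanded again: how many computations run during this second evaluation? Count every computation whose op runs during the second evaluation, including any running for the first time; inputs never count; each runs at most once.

Initial pass — values computed on the first demand:
  t1 = max2(-5, -8) = -5
  t2 = max2(-5, -8) = -5
  t5 = min2(-5, -8) = -8
  t7 = min2(-8, -8) = -8
  t8 = min2(-8, -5) = -8
  t9 = neg(-8) = 8
  t10 = sub(8, -8) = 16
  t11 = add(16, -8) = 8

Second demand — change propagation:
  t1: re-runs because a3 -5->-3; new result -3.
  t2: re-runs because t1 -5->-3; new result -3.
  t5: re-runs because t2 -5->-3; new result -8 (unchanged).
  t7: re-examined; everything it read last time is the same (t5 unchanged, a4 unchanged) — cache -8 kept, no run.
  t8: re-runs because t1 -5->-3; new result -8 (unchanged).
  t9: re-examined; everything it read last time is the same (t7 unchanged) — cache 8 kept, no run.
  t10: re-examined; everything it read last time is the same (t9 unchanged, t7 unchanged) — cache 16 kept, no run.
  t11: re-examined; everything it read last time is the same (t10 unchanged, t8 unchanged) — cache 8 kept, no run.

The important point: at t7 every value read last time is unchanged, so the dirty flag clears without a run.

Run set: t1, t2, t5, t8 (4 run).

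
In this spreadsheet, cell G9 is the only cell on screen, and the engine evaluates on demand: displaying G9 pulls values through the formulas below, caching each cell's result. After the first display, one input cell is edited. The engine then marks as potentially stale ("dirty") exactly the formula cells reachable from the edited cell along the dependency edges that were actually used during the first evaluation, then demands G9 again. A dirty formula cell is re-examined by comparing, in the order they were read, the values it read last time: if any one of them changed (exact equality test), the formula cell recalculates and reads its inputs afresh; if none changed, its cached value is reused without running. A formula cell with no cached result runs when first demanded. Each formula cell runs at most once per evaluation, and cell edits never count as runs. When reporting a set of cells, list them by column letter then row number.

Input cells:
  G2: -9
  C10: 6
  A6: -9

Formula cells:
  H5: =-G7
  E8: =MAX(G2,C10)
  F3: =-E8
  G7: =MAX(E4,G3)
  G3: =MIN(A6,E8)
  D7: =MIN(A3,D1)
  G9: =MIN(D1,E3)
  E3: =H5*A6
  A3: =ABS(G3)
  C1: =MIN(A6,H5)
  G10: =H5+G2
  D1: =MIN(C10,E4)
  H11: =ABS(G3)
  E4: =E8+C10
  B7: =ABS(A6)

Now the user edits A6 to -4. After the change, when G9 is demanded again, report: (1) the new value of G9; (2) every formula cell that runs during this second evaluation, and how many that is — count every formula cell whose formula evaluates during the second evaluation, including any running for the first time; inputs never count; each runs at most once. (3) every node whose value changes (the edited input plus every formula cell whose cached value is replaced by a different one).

G9 now evaluates to 6.
Run set: E3, G3, G7, G9 (4 run).
Changed values: A6, E3, G3.
The important point: at H5 every value read last time is unchanged, so the dirty flag clears without a run.

Initial pass — values computed on the first demand:
  E8 = MAX(-9, 6) = 6
  E4 = 6 + 6 = 12
  D1 = MIN(6, 12) = 6
  G3 = MIN(-9, 6) = -9
  G7 = MAX(12, -9) = 12
  H5 = -(12) = -12
  E3 = -12 * -9 = 108
  G9 = MIN(6, 108) = 6

Second demand — change propagation:
  G3: re-runs because A6 -9->-4; new result -4.
  G7: re-runs because G3 -9->-4; new result 12 (unchanged).
  H5: re-examined; everything it read last time is the same (G7 unchanged) — cache -12 kept, no run.
  E3: re-runs because A6 -9->-4; new result 48.
  G9: re-runs because E3 108->48; new result 6 (unchanged).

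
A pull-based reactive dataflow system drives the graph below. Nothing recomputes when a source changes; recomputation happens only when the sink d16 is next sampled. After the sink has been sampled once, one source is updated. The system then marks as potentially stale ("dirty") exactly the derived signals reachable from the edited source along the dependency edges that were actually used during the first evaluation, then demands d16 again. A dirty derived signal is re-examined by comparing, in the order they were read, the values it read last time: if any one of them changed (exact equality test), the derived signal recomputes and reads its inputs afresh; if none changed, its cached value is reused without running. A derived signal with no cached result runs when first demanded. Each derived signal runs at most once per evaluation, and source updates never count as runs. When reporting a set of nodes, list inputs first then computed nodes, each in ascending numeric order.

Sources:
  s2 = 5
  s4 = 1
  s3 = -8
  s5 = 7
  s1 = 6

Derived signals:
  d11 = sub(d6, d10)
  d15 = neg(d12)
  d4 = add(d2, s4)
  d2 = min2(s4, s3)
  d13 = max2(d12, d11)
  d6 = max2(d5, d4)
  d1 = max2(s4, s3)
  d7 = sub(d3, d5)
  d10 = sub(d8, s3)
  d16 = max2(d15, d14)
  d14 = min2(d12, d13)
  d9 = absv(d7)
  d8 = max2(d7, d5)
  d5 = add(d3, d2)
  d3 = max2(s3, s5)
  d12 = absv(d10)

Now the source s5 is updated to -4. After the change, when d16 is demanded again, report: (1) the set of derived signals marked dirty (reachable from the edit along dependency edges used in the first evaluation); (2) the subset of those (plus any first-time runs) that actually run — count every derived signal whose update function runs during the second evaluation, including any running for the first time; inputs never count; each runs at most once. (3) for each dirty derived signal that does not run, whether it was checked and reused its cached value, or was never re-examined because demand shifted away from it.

Marked dirty: d3, d5, d6, d7, d8, d10, d11, d12, d13, d14, d15, d16.
Derived signals that run: d3, d5, d6, d7, d8, d11, d13 — 7 in total.
Checked but reused from cache: d10, d12, d14, d15, d16.
Key observation: the cutoff stops propagation at d10 — its inputs' values are unchanged, so it reuses its cache.

First evaluation (everything demanded from the output):
  d2 = min2(1, -8) = -8
  d3 = max2(-8, 7) = 7
  d4 = add(-8, 1) = -7
  d5 = add(7, -8) = -1
  d6 = max2(-1, -7) = -1
  d7 = sub(7, -1) = 8
  d8 = max2(8, -1) = 8
  d10 = sub(8, -8) = 16
  d11 = sub(-1, 16) = -17
  d12 = absv(16) = 16
  d13 = max2(16, -17) = 16
  d14 = min2(16, 16) = 16
  d15 = neg(16) = -16
  d16 = max2(-16, 16) = 16

Propagation after the edit:
  d3: runs — s5 7->-4; result -4.
  d5: runs — d3 7->-4; result -12.
  d6: runs — d5 -1->-12; result -7.
  d7: runs — d3 7->-4; d5 -1->-12; result 8 (same value as before).
  d8: runs — d5 -1->-12; result 8 (same value as before).
  d10: checked — values it read are unchanged (d8 unchanged, s3 unchanged); reused cached 16 without running.
  d11: runs — d6 -1->-7; result -23.
  d12: checked — values it read are unchanged (d10 unchanged); reused cached 16 without running.
  d13: runs — d11 -17->-23; result 16 (same value as before).
  d14: checked — values it read are unchanged (d12 unchanged, d13 unchanged); reused cached 16 without running.
  d15: checked — values it read are unchanged (d12 unchanged); reused cached -16 without running.
  d16: checked — values it read are unchanged (d15 unchanged, d14 unchanged); reused cached 16 without running.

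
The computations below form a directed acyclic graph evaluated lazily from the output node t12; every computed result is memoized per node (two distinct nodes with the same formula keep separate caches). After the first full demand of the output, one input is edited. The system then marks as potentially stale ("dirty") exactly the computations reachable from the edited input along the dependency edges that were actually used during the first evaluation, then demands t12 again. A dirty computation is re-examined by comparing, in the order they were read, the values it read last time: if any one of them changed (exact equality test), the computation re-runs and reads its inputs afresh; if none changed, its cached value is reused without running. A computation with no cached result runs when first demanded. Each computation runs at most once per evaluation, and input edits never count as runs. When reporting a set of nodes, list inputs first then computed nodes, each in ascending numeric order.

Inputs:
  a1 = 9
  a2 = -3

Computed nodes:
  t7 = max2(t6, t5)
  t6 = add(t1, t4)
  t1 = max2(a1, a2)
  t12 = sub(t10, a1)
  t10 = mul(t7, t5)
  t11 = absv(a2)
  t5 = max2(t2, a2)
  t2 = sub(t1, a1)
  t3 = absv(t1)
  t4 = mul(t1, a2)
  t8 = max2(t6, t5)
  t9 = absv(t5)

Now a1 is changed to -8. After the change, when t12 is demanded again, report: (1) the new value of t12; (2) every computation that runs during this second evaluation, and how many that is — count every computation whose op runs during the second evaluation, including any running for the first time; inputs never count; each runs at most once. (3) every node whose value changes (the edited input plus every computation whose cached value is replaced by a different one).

First demand of the output computes:
  t1 = max2(9, -3) = 9
  t2 = sub(9, 9) = 0
  t4 = mul(9, -3) = -27
  t5 = max2(0, -3) = 0
  t6 = add(9, -27) = -18
  t7 = max2(-18, 0) = 0
  t10 = mul(0, 0) = 0
  t12 = sub(0, 9) = -9

After the edit, cleaning proceeds:
  t1: a read changed (a1 9->-8) — executes, giving -3.
  t2: a read changed (t1 9->-3; a1 9->-8) — executes, giving 5.
  t4: a read changed (t1 9->-3) — executes, giving 9.
  t5: a read changed (t2 0->5) — executes, giving 5.
  t6: a read changed (t1 9->-3; t4 -27->9) — executes, giving 6.
  t7: a read changed (t6 -18->6; t5 0->5) — executes, giving 6.
  t10: a read changed (t7 0->6; t5 0->5) — executes, giving 30.
  t12: a read changed (t10 0->30; a1 9->-8) — executes, giving 38.

Demanding t12 again yields 38.
8 computations run: t1, t2, t4, t5, t6, t7, t10, t12.
The nodes whose values change: a1, t1, t2, t4, t5, t6, t7, t10, t12.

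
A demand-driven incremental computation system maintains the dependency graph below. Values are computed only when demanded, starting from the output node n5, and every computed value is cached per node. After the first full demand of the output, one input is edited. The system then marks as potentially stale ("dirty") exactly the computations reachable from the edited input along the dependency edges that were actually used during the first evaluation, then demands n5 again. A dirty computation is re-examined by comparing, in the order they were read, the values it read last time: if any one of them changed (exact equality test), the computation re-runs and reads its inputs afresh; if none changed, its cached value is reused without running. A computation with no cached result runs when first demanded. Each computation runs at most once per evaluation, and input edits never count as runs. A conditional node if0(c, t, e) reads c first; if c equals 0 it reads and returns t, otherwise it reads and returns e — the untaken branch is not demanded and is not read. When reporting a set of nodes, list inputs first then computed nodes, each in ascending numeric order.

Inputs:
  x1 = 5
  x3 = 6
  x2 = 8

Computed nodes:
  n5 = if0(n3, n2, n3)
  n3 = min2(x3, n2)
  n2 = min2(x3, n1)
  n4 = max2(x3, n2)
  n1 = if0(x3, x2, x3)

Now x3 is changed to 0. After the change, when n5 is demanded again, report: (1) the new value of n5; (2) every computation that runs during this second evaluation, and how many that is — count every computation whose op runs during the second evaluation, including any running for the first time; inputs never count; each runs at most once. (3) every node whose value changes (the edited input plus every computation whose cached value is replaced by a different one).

New value of n5: 0.
Computations that run: n1, n2, n3, n5 — 4 in total.
Values that change: x3, n1, n2, n3, n5.

First evaluation (everything demanded from the output):
  n1 = if0(x3=6 -> else branch x3) = 6
  n2 = min2(6, 6) = 6
  n3 = min2(6, 6) = 6
  n5 = if0(n3=6 -> else branch n3) = 6

Propagation after the edit:
  n1: runs — x3 6->0; x3 6->0; result 8.
  n2: runs — x3 6->0; n1 6->8; result 0.
  n3: runs — x3 6->0; n2 6->0; result 0.
  n5: runs — n3 6->0; n3 6->0; result 0.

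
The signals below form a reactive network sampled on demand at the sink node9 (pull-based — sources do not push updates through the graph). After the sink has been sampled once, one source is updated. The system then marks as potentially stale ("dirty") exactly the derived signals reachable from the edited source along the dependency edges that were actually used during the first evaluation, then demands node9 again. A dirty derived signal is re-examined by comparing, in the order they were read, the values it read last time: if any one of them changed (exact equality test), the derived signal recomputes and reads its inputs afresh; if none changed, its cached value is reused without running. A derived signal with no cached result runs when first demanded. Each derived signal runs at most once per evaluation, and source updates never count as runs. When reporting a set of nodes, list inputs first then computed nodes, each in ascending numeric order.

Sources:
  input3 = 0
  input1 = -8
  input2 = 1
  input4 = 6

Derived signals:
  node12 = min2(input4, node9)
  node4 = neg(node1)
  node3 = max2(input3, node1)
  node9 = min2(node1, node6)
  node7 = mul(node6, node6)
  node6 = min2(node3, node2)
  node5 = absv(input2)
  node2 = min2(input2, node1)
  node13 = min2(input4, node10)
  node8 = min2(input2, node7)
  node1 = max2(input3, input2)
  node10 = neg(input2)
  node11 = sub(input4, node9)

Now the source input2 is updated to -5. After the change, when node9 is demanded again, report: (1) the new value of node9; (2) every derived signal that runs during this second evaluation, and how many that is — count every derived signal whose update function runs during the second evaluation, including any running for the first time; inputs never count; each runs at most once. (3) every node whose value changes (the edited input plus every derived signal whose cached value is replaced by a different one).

Initial pass — values computed on the first demand:
  node1 = max2(0, 1) = 1
  node2 = min2(1, 1) = 1
  node3 = max2(0, 1) = 1
  node6 = min2(1, 1) = 1
  node9 = min2(1, 1) = 1

Second demand — change propagation:
  node1: re-runs because input2 1->-5; new result 0.
  node2: re-runs because input2 1->-5; node1 1->0; new result -5.
  node3: re-runs because node1 1->0; new result 0.
  node6: re-runs because node3 1->0; node2 1->-5; new result -5.
  node9: re-runs because node1 1->0; node6 1->-5; new result -5.

node9 now evaluates to -5.
Run set: node1, node2, node3, node6, node9 (5 run).
Changed values: input2, node1, node2, node3, node6, node9.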